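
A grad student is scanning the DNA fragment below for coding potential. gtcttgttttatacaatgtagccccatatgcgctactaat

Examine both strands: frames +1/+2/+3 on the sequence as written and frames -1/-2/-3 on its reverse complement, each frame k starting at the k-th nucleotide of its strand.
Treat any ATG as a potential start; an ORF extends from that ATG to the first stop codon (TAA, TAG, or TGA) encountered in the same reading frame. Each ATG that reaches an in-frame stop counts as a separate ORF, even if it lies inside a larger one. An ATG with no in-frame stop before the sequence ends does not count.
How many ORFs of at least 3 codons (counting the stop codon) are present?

Reverse complement (5'→3'): ATTAGTAGCGCATATGGGGCTACATTGTATAAAACAAGAC
Frame +1: GTC TTG TTT TAT ACA ATG TAG CCC CAT ATG CGC TAC TAA — ATG at 16, stop TAG at 19 → 6 nt; ATG at 28, stop TAA at 37 → 12 nt.
Frame +2: TCT TGT TTT ATA CAA TGT AGC CCC ATA TGC GCT ACT AAT — no ATG→stop ORF.
Frame +3: CTT GTT TTA TAC AAT GTA GCC CCA TAT GCG CTA CTA — no ATG→stop ORF.
Frame -1: ATT AGT AGC GCA TAT GGG GCT ACA TTG TAT AAA ACA AGA — no ATG→stop ORF.
Frame -2: TTA GTA GCG CAT ATG GGG CTA CAT TGT ATA AAA CAA GAC — no ATG→stop ORF.
Frame -3: TAG TAG CGC ATA TGG GGC TAC ATT GTA TAA AAC AAG — no ATG→stop ORF.
ORFs ≥ 3 codons: frame +1 28–39 (4 codons). Count = 1.

1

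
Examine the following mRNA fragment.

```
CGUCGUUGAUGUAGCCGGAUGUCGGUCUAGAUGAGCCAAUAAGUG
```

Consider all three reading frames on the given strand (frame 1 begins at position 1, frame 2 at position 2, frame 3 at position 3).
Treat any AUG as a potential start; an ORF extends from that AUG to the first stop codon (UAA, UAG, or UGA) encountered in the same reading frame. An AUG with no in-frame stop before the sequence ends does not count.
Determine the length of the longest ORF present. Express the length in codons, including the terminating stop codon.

Frame 1: CGU CGU UGA UGU AGC CGG AUG UCG GUC UAG AUG AGC CAA UAA GUG — AUG at 19, stop UAG at 28 → 12 nt; AUG at 31, stop UAA at 40 → 12 nt.
Frame 2: GUC GUU GAU GUA GCC GGA UGU CGG UCU AGA UGA GCC AAU AAG — no AUG→stop ORF.
Frame 3: UCG UUG AUG UAG CCG GAU GUC GGU CUA GAU GAG CCA AUA AGU — AUG at 9, stop UAG at 12 → 6 nt.
Longest: frame 1, positions 19–30, 12 nt = 4 codons = 3 aa. → 4 codons.

4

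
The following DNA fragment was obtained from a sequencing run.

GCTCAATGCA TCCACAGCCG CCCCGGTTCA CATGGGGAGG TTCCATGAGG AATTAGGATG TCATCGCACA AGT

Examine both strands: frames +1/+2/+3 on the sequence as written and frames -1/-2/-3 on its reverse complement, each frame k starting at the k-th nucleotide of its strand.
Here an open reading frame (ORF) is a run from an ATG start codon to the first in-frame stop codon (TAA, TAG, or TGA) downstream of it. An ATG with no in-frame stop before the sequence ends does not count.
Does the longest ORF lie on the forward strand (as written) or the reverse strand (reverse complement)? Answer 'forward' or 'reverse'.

Reverse complement (5'→3'): ACTTGTGCGATGACATCCTAATTCCTCATGGAACCTCCCCATGTGAACCGGGGCGGCTGTGGATGCATTGAGC
Frame +1: GCT CAA TGC ATC CAC AGC CGC CCC GGT TCA CAT GGG GAG GTT CCA TGA GGA ATT AGG ATG TCA TCG CAC AAG — no ATG→stop ORF.
Frame +2: CTC AAT GCA TCC ACA GCC GCC CCG GTT CAC ATG GGG AGG TTC CAT GAG GAA TTA GGA TGT CAT CGC ACA AGT — no ATG→stop ORF.
Frame +3: TCA ATG CAT CCA CAG CCG CCC CGG TTC ACA TGG GGA GGT TCC ATG AGG AAT TAG GAT GTC ATC GCA CAA — ATG at 6, stop TAG at 54 → 51 nt; ATG at 45, stop TAG at 54 → 12 nt.
Frame -1: ACT TGT GCG ATG ACA TCC TAA TTC CTC ATG GAA CCT CCC CAT GTG AAC CGG GGC GGC TGT GGA TGC ATT GAG — ATG at 10, stop TAA at 19 → 12 nt.
Frame -2: CTT GTG CGA TGA CAT CCT AAT TCC TCA TGG AAC CTC CCC ATG TGA ACC GGG GCG GCT GTG GAT GCA TTG AGC — ATG at 41, stop TGA at 44 → 6 nt.
Frame -3: TTG TGC GAT GAC ATC CTA ATT CCT CAT GGA ACC TCC CCA TGT GAA CCG GGG CGG CTG TGG ATG CAT TGA — ATG at 63, stop TGA at 69 → 9 nt.
Forward-strand max 51 nt; reverse-strand max 12 nt. The forward strand has the longer ORF.

forward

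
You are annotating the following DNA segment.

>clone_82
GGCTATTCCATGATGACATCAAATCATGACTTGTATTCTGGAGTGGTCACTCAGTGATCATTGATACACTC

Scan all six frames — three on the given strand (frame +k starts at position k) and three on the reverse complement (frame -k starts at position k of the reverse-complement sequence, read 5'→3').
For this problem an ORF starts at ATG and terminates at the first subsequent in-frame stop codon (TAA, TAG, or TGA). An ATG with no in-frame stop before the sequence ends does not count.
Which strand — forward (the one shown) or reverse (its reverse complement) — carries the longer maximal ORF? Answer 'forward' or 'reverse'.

forward

Reverse complement (5'→3'): GAGTGTATCAATGATCACTGAGTGACCACTCCAGAATACAAGTCATGATTTGATGTCATCATGGAATAGCC
Frame +1: GGC TAT TCC ATG ATG ACA TCA AAT CAT GAC TTG TAT TCT GGA GTG GTC ACT CAG TGA TCA TTG ATA CAC — ATG at 10, stop TGA at 55 → 48 nt; ATG at 13, stop TGA at 55 → 45 nt.
Frame +2: GCT ATT CCA TGA TGA CAT CAA ATC ATG ACT TGT ATT CTG GAG TGG TCA CTC AGT GAT CAT TGA TAC ACT — ATG at 26, stop TGA at 62 → 39 nt.
Frame +3: CTA TTC CAT GAT GAC ATC AAA TCA TGA CTT GTA TTC TGG AGT GGT CAC TCA GTG ATC ATT GAT ACA CTC — no ATG→stop ORF.
Frame -1: GAG TGT ATC AAT GAT CAC TGA GTG ACC ACT CCA GAA TAC AAG TCA TGA TTT GAT GTC ATC ATG GAA TAG — ATG at 61, stop TAG at 67 → 9 nt.
Frame -2: AGT GTA TCA ATG ATC ACT GAG TGA CCA CTC CAG AAT ACA AGT CAT GAT TTG ATG TCA TCA TGG AAT AGC — ATG at 11, stop TGA at 23 → 15 nt.
Frame -3: GTG TAT CAA TGA TCA CTG AGT GAC CAC TCC AGA ATA CAA GTC ATG ATT TGA TGT CAT CAT GGA ATA GCC — ATG at 45, stop TGA at 51 → 9 nt.
Forward-strand max 48 nt; reverse-strand max 15 nt. The forward strand has the longer ORF.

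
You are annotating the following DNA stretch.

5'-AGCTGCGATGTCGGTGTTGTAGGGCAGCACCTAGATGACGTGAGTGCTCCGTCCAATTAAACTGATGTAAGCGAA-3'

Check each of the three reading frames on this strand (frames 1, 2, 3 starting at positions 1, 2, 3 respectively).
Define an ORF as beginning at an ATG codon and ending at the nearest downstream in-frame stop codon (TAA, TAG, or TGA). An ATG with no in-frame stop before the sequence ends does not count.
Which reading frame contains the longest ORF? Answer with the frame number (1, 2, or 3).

2

Frame 1: AGC TGC GAT GTC GGT GTT GTA GGG CAG CAC CTA GAT GAC GTG AGT GCT CCG TCC AAT TAA ACT GAT GTA AGC GAA — no ATG→stop ORF.
Frame 2: GCT GCG ATG TCG GTG TTG TAG GGC AGC ACC TAG ATG ACG TGA GTG CTC CGT CCA ATT AAA CTG ATG TAA GCG — ATG at 8, stop TAG at 20 → 15 nt; ATG at 35, stop TGA at 41 → 9 nt; ATG at 65, stop TAA at 68 → 6 nt.
Frame 3: CTG CGA TGT CGG TGT TGT AGG GCA GCA CCT AGA TGA CGT GAG TGC TCC GTC CAA TTA AAC TGA TGT AAG CGA — no ATG→stop ORF.
Longest ORF is 15 nt in frame 2 (positions 8–22).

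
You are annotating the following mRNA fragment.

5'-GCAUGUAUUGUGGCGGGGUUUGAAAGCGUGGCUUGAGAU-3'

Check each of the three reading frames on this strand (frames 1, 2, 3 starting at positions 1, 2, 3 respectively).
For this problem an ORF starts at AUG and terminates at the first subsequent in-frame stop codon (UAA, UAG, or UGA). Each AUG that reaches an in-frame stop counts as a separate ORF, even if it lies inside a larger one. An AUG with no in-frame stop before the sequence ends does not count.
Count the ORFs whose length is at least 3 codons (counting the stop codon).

1

Frame 1: GCA UGU AUU GUG GCG GGG UUU GAA AGC GUG GCU UGA GAU — no AUG→stop ORF.
Frame 2: CAU GUA UUG UGG CGG GGU UUG AAA GCG UGG CUU GAG — no AUG→stop ORF.
Frame 3: AUG UAU UGU GGC GGG GUU UGA AAG CGU GGC UUG AGA — AUG at 3, stop UGA at 21 → 21 nt.
ORFs ≥ 3 codons: frame 3 3–23 (7 codons). Count = 1.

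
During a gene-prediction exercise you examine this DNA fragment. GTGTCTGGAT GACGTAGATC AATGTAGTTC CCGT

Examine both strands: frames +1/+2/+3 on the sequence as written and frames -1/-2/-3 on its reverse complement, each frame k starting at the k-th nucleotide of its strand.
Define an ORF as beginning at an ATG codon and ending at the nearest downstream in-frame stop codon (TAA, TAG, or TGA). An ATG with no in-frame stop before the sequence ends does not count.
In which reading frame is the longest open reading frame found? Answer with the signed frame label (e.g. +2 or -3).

+3

Reverse complement (5'→3'): ACGGGAACTACATTGATCTACGTCATCCAGACAC
Frame +1: GTG TCT GGA TGA CGT AGA TCA ATG TAG TTC CCG — ATG at 22, stop TAG at 25 → 6 nt.
Frame +2: TGT CTG GAT GAC GTA GAT CAA TGT AGT TCC CGT — no ATG→stop ORF.
Frame +3: GTC TGG ATG ACG TAG ATC AAT GTA GTT CCC — ATG at 9, stop TAG at 15 → 9 nt.
Frame -1: ACG GGA ACT ACA TTG ATC TAC GTC ATC CAG ACA — no ATG→stop ORF.
Frame -2: CGG GAA CTA CAT TGA TCT ACG TCA TCC AGA CAC — no ATG→stop ORF.
Frame -3: GGG AAC TAC ATT GAT CTA CGT CAT CCA GAC — no ATG→stop ORF.
Longest ORF is 9 nt in frame +3 (positions 9–17).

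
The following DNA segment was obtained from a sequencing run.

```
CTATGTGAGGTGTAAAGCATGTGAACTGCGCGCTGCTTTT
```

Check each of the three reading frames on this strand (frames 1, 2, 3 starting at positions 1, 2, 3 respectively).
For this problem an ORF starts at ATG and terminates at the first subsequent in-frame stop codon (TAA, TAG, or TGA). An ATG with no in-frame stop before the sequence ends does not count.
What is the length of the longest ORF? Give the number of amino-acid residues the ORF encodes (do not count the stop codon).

1

Frame 1: CTA TGT GAG GTG TAA AGC ATG TGA ACT GCG CGC TGC TTT — ATG at 19, stop TGA at 22 → 6 nt.
Frame 2: TAT GTG AGG TGT AAA GCA TGT GAA CTG CGC GCT GCT TTT — no ATG→stop ORF.
Frame 3: ATG TGA GGT GTA AAG CAT GTG AAC TGC GCG CTG CTT — ATG at 3, stop TGA at 6 → 6 nt.
Longest: frame 1, positions 19–24, 6 nt = 2 codons = 1 aa. → 1 amino acids.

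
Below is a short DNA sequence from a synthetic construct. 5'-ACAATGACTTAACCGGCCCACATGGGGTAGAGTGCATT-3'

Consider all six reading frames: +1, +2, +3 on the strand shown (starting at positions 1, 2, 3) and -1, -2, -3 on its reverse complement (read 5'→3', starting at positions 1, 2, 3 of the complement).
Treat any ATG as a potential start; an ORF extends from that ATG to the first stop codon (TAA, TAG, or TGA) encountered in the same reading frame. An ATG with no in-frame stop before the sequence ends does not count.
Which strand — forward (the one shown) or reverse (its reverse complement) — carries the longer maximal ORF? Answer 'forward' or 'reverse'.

Reverse complement (5'→3'): AATGCACTCTACCCCATGTGGGCCGGTTAAGTCATTGT
Frame +1: ACA ATG ACT TAA CCG GCC CAC ATG GGG TAG AGT GCA — ATG at 4, stop TAA at 10 → 9 nt; ATG at 22, stop TAG at 28 → 9 nt.
Frame +2: CAA TGA CTT AAC CGG CCC ACA TGG GGT AGA GTG CAT — no ATG→stop ORF.
Frame +3: AAT GAC TTA ACC GGC CCA CAT GGG GTA GAG TGC ATT — no ATG→stop ORF.
Frame -1: AAT GCA CTC TAC CCC ATG TGG GCC GGT TAA GTC ATT — ATG at 16, stop TAA at 28 → 15 nt.
Frame -2: ATG CAC TCT ACC CCA TGT GGG CCG GTT AAG TCA TTG — no ATG→stop ORF.
Frame -3: TGC ACT CTA CCC CAT GTG GGC CGG TTA AGT CAT TGT — no ATG→stop ORF.
Forward-strand max 9 nt; reverse-strand max 15 nt. The reverse strand has the longer ORF.

reverse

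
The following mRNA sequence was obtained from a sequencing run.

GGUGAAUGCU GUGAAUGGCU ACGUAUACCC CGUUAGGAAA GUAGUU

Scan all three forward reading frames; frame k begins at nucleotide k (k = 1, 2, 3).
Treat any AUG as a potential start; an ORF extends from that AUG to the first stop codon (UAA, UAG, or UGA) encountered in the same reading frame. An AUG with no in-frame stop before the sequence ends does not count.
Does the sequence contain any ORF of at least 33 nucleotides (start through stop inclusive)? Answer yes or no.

Frame 1: GGU GAA UGC UGU GAA UGG CUA CGU AUA CCC CGU UAG GAA AGU AGU — no AUG→stop ORF.
Frame 2: GUG AAU GCU GUG AAU GGC UAC GUA UAC CCC GUU AGG AAA GUA GUU — no AUG→stop ORF.
Frame 3: UGA AUG CUG UGA AUG GCU ACG UAU ACC CCG UUA GGA AAG UAG — AUG at 6, stop UGA at 12 → 9 nt; AUG at 15, stop UAG at 42 → 30 nt.
Largest ORF found is 30 nucleotides < 33, so no.

no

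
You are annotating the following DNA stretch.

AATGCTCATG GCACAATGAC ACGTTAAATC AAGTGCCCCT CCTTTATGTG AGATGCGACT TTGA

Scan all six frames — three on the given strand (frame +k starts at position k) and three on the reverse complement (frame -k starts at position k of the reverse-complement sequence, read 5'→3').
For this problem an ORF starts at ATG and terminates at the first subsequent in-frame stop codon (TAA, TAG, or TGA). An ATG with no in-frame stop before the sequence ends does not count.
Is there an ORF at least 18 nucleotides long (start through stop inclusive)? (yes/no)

yes

Reverse complement (5'→3'): TCAAAGTCGCATCTCACATAAAGGAGGGGCACTTGATTTAACGTGTCATTGTGCCATGAGCATT
Frame +1: AAT GCT CAT GGC ACA ATG ACA CGT TAA ATC AAG TGC CCC TCC TTT ATG TGA GAT GCG ACT TTG — ATG at 16, stop TAA at 25 → 12 nt; ATG at 46, stop TGA at 49 → 6 nt.
Frame +2: ATG CTC ATG GCA CAA TGA CAC GTT AAA TCA AGT GCC CCT CCT TTA TGT GAG ATG CGA CTT TGA — ATG at 2, stop TGA at 17 → 18 nt; ATG at 8, stop TGA at 17 → 12 nt; ATG at 53, stop TGA at 62 → 12 nt.
Frame +3: TGC TCA TGG CAC AAT GAC ACG TTA AAT CAA GTG CCC CTC CTT TAT GTG AGA TGC GAC TTT — no ATG→stop ORF.
Frame -1: TCA AAG TCG CAT CTC ACA TAA AGG AGG GGC ACT TGA TTT AAC GTG TCA TTG TGC CAT GAG CAT — no ATG→stop ORF.
Frame -2: CAA AGT CGC ATC TCA CAT AAA GGA GGG GCA CTT GAT TTA ACG TGT CAT TGT GCC ATG AGC ATT — no ATG→stop ORF.
Frame -3: AAA GTC GCA TCT CAC ATA AAG GAG GGG CAC TTG ATT TAA CGT GTC ATT GTG CCA TGA GCA — no ATG→stop ORF.
Frame +2 has an ORF of 18 nucleotides (positions 2–19) ≥ 18, so yes.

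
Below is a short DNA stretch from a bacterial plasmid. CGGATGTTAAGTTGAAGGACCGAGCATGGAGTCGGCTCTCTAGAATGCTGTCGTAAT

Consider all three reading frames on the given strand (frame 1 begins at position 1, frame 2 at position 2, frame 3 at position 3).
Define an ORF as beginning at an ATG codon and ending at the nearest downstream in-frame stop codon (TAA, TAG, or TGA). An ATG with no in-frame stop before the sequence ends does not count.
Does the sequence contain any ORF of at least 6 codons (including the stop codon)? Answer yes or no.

Frame 1: CGG ATG TTA AGT TGA AGG ACC GAG CAT GGA GTC GGC TCT CTA GAA TGC TGT CGT AAT — ATG at 4, stop TGA at 13 → 12 nt.
Frame 2: GGA TGT TAA GTT GAA GGA CCG AGC ATG GAG TCG GCT CTC TAG AAT GCT GTC GTA — ATG at 26, stop TAG at 41 → 18 nt.
Frame 3: GAT GTT AAG TTG AAG GAC CGA GCA TGG AGT CGG CTC TCT AGA ATG CTG TCG TAA — ATG at 45, stop TAA at 54 → 12 nt.
Frame 2 has an ORF of 6 codons (positions 26–43) ≥ 6, so yes.

yes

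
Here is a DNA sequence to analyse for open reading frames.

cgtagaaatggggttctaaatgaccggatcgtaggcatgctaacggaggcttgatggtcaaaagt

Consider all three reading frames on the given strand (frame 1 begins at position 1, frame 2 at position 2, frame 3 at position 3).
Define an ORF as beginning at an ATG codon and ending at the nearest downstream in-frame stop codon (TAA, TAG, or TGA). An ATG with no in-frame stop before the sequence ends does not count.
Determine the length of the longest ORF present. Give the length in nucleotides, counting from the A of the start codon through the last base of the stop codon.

Frame 1: CGT AGA AAT GGG GTT CTA AAT GAC CGG ATC GTA GGC ATG CTA ACG GAG GCT TGA TGG TCA AAA — ATG at 37, stop TGA at 52 → 18 nt.
Frame 2: GTA GAA ATG GGG TTC TAA ATG ACC GGA TCG TAG GCA TGC TAA CGG AGG CTT GAT GGT CAA AAG — ATG at 8, stop TAA at 17 → 12 nt; ATG at 20, stop TAG at 32 → 15 nt.
Frame 3: TAG AAA TGG GGT TCT AAA TGA CCG GAT CGT AGG CAT GCT AAC GGA GGC TTG ATG GTC AAA AGT — no ATG→stop ORF.
Longest: frame 1, positions 37–54, 18 nt = 6 codons = 5 aa. → 18 nucleotides.

18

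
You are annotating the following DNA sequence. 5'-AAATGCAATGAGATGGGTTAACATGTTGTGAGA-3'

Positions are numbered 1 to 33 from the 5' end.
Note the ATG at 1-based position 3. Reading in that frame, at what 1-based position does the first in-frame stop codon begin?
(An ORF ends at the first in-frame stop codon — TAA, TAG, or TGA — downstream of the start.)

9

Codons from position 3: ATG (3–5), CAA (6–8), TGA (9–11).
TGA is a stop codon; it begins at position 9.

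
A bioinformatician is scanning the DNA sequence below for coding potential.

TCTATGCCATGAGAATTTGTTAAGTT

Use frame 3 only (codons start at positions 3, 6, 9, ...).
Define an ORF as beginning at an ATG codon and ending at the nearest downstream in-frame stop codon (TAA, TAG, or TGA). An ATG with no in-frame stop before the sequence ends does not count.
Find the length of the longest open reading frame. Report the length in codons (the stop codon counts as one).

5

Frame 3: TAT GCC ATG AGA ATT TGT TAA GTT — ATG at 9, stop TAA at 21 → 15 nt.
Longest: frame 3, positions 9–23, 15 nt = 5 codons = 4 aa. → 5 codons.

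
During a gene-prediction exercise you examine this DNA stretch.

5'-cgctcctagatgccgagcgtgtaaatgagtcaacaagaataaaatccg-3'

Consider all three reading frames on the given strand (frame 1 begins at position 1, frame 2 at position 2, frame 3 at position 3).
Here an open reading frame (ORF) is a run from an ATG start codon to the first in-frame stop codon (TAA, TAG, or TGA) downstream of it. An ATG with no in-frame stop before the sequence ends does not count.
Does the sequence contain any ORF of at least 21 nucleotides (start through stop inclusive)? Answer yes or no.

Frame 1: CGC TCC TAG ATG CCG AGC GTG TAA ATG AGT CAA CAA GAA TAA AAT CCG — ATG at 10, stop TAA at 22 → 15 nt; ATG at 25, stop TAA at 40 → 18 nt.
Frame 2: GCT CCT AGA TGC CGA GCG TGT AAA TGA GTC AAC AAG AAT AAA ATC — no ATG→stop ORF.
Frame 3: CTC CTA GAT GCC GAG CGT GTA AAT GAG TCA ACA AGA ATA AAA TCC — no ATG→stop ORF.
Largest ORF found is 18 nucleotides < 21, so no.

no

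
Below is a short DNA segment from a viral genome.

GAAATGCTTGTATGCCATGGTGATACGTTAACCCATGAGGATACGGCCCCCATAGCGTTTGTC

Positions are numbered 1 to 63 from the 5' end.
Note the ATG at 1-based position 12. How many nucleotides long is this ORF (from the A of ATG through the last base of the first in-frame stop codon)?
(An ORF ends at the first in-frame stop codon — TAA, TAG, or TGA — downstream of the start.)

12

Codons from position 12: ATG (12–14), CCA (15–17), TGG (18–20), TGA (21–23).
TGA is the first in-frame stop; ORF spans 12–23, 12 nucleotides.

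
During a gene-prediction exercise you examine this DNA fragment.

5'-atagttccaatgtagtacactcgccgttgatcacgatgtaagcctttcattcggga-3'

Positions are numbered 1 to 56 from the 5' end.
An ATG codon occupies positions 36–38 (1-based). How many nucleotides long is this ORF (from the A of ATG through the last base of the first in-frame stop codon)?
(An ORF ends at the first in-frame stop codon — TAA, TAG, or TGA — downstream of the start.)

6

Codons from position 36: ATG (36–38), TAA (39–41).
TAA is the first in-frame stop; ORF spans 36–41, 6 nucleotides.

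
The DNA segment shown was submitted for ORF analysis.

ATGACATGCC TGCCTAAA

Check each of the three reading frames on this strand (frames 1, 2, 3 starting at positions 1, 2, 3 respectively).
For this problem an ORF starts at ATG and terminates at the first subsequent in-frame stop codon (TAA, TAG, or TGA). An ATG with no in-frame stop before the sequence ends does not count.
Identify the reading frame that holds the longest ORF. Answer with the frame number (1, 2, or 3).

Frame 1: ATG ACA TGC CTG CCT AAA — no ATG→stop ORF.
Frame 2: TGA CAT GCC TGC CTA — no ATG→stop ORF.
Frame 3: GAC ATG CCT GCC TAA — ATG at 6, stop TAA at 15 → 12 nt.
Longest ORF is 12 nt in frame 3 (positions 6–17).

3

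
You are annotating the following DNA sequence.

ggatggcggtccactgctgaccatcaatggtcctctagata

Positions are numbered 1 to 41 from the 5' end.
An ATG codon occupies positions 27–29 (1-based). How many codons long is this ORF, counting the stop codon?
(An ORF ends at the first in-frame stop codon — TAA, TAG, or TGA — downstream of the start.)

Codons from position 27: ATG (27–29), GTC (30–32), CTC (33–35), TAG (36–38).
TAG is the first in-frame stop; that's 4 codons including the stop.

4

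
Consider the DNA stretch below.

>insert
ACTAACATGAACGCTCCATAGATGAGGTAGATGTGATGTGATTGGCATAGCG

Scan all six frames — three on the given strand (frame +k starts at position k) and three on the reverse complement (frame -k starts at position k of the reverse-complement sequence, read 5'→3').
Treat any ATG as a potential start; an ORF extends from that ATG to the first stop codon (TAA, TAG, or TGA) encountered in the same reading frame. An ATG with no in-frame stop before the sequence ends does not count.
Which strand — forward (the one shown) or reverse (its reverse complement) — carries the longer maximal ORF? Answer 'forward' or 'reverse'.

reverse

Reverse complement (5'→3'): CGCTATGCCAATCACATCACATCTACCTCATCTATGGAGCGTTCATGTTAGT
Frame +1: ACT AAC ATG AAC GCT CCA TAG ATG AGG TAG ATG TGA TGT GAT TGG CAT AGC — ATG at 7, stop TAG at 19 → 15 nt; ATG at 22, stop TAG at 28 → 9 nt; ATG at 31, stop TGA at 34 → 6 nt.
Frame +2: CTA ACA TGA ACG CTC CAT AGA TGA GGT AGA TGT GAT GTG ATT GGC ATA GCG — no ATG→stop ORF.
Frame +3: TAA CAT GAA CGC TCC ATA GAT GAG GTA GAT GTG ATG TGA TTG GCA TAG — ATG at 36, stop TGA at 39 → 6 nt.
Frame -1: CGC TAT GCC AAT CAC ATC ACA TCT ACC TCA TCT ATG GAG CGT TCA TGT TAG — ATG at 34, stop TAG at 49 → 18 nt.
Frame -2: GCT ATG CCA ATC ACA TCA CAT CTA CCT CAT CTA TGG AGC GTT CAT GTT AGT — no ATG→stop ORF.
Frame -3: CTA TGC CAA TCA CAT CAC ATC TAC CTC ATC TAT GGA GCG TTC ATG TTA — no ATG→stop ORF.
Forward-strand max 15 nt; reverse-strand max 18 nt. The reverse strand has the longer ORF.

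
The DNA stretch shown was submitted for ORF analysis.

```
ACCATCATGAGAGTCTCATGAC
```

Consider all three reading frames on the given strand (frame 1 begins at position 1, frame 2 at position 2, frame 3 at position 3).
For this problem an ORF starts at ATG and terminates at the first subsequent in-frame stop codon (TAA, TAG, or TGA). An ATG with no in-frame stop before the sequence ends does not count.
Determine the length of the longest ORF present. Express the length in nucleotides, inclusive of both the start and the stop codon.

15

Frame 1: ACC ATC ATG AGA GTC TCA TGA — ATG at 7, stop TGA at 19 → 15 nt.
Frame 2: CCA TCA TGA GAG TCT CAT GAC — no ATG→stop ORF.
Frame 3: CAT CAT GAG AGT CTC ATG — no ATG→stop ORF.
Longest: frame 1, positions 7–21, 15 nt = 5 codons = 4 aa. → 15 nucleotides.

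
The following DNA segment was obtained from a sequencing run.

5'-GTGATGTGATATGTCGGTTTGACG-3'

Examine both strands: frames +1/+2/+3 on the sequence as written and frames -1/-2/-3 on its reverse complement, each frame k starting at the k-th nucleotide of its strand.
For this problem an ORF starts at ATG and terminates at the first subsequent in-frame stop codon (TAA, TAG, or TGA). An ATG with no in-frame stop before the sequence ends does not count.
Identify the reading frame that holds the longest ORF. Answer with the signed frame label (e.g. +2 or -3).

Reverse complement (5'→3'): CGTCAAACCGACATATCACATCAC
Frame +1: GTG ATG TGA TAT GTC GGT TTG ACG — ATG at 4, stop TGA at 7 → 6 nt.
Frame +2: TGA TGT GAT ATG TCG GTT TGA — ATG at 11, stop TGA at 20 → 12 nt.
Frame +3: GAT GTG ATA TGT CGG TTT GAC — no ATG→stop ORF.
Frame -1: CGT CAA ACC GAC ATA TCA CAT CAC — no ATG→stop ORF.
Frame -2: GTC AAA CCG ACA TAT CAC ATC — no ATG→stop ORF.
Frame -3: TCA AAC CGA CAT ATC ACA TCA — no ATG→stop ORF.
Longest ORF is 12 nt in frame +2 (positions 11–22).

+2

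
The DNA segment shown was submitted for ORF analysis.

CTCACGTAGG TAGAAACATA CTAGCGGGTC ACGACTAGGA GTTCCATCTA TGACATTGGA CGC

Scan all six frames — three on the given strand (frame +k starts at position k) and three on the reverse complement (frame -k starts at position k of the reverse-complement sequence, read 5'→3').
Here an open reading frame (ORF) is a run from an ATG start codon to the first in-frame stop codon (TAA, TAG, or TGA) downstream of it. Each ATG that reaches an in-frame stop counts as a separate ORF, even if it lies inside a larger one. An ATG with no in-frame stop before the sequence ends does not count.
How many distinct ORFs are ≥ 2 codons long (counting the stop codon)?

Reverse complement (5'→3'): GCGTCCAATGTCATAGATGGAACTCCTAGTCGTGACCCGCTAGTATGTTTCTACCTACGTGAG
Frame +1: CTC ACG TAG GTA GAA ACA TAC TAG CGG GTC ACG ACT AGG AGT TCC ATC TAT GAC ATT GGA CGC — no ATG→stop ORF.
Frame +2: TCA CGT AGG TAG AAA CAT ACT AGC GGG TCA CGA CTA GGA GTT CCA TCT ATG ACA TTG GAC — no ATG→stop ORF.
Frame +3: CAC GTA GGT AGA AAC ATA CTA GCG GGT CAC GAC TAG GAG TTC CAT CTA TGA CAT TGG ACG — no ATG→stop ORF.
Frame -1: GCG TCC AAT GTC ATA GAT GGA ACT CCT AGT CGT GAC CCG CTA GTA TGT TTC TAC CTA CGT GAG — no ATG→stop ORF.
Frame -2: CGT CCA ATG TCA TAG ATG GAA CTC CTA GTC GTG ACC CGC TAG TAT GTT TCT ACC TAC GTG — ATG at 8, stop TAG at 14 → 9 nt; ATG at 17, stop TAG at 41 → 27 nt.
Frame -3: GTC CAA TGT CAT AGA TGG AAC TCC TAG TCG TGA CCC GCT AGT ATG TTT CTA CCT ACG TGA — ATG at 45, stop TGA at 60 → 18 nt.
ORFs ≥ 2 codons: frame -2 8–16 (3 codons), frame -2 17–43 (9 codons), frame -3 45–62 (6 codons). Count = 3.

3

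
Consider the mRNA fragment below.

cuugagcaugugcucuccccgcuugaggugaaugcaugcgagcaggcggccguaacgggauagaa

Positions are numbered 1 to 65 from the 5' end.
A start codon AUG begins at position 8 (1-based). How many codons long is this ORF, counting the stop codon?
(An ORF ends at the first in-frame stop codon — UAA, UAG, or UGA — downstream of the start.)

8

Codons from position 8: AUG (8–10), UGC (11–13), UCU (14–16), CCC (17–19), CGC (20–22), UUG (23–25), AGG (26–28), UGA (29–31).
UGA is the first in-frame stop; that's 8 codons including the stop.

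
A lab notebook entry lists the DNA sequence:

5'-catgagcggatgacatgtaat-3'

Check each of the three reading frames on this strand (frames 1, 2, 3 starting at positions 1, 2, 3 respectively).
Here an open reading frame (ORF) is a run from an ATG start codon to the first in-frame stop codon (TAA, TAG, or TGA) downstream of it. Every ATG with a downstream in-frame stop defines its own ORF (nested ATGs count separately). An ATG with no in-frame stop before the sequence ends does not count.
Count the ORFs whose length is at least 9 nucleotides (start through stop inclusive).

1

Frame 1: CAT GAG CGG ATG ACA TGT AAT — no ATG→stop ORF.
Frame 2: ATG AGC GGA TGA CAT GTA — ATG at 2, stop TGA at 11 → 12 nt.
Frame 3: TGA GCG GAT GAC ATG TAA — ATG at 15, stop TAA at 18 → 6 nt.
ORFs ≥ 9 nucleotides: frame 2 2–13 (12 nucleotides). Count = 1.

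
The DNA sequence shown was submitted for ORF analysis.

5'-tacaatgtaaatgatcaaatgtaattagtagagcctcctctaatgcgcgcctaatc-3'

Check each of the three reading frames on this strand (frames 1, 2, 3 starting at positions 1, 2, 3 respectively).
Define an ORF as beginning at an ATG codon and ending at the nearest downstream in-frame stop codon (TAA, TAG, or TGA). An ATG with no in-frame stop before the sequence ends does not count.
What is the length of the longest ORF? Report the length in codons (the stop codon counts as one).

6

Frame 1: TAC AAT GTA AAT GAT CAA ATG TAA TTA GTA GAG CCT CCT CTA ATG CGC GCC TAA — ATG at 19, stop TAA at 22 → 6 nt; ATG at 43, stop TAA at 52 → 12 nt.
Frame 2: ACA ATG TAA ATG ATC AAA TGT AAT TAG TAG AGC CTC CTC TAA TGC GCG CCT AAT — ATG at 5, stop TAA at 8 → 6 nt; ATG at 11, stop TAG at 26 → 18 nt.
Frame 3: CAA TGT AAA TGA TCA AAT GTA ATT AGT AGA GCC TCC TCT AAT GCG CGC CTA ATC — no ATG→stop ORF.
Longest: frame 2, positions 11–28, 18 nt = 6 codons = 5 aa. → 6 codons.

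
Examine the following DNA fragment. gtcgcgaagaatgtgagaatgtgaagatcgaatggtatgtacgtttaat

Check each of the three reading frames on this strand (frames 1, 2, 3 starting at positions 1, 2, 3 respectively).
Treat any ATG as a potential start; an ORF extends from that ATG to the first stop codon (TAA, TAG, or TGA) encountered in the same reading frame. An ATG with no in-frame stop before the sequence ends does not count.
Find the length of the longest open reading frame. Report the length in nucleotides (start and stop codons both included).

Frame 1: GTC GCG AAG AAT GTG AGA ATG TGA AGA TCG AAT GGT ATG TAC GTT TAA — ATG at 19, stop TGA at 22 → 6 nt; ATG at 37, stop TAA at 46 → 12 nt.
Frame 2: TCG CGA AGA ATG TGA GAA TGT GAA GAT CGA ATG GTA TGT ACG TTT AAT — ATG at 11, stop TGA at 14 → 6 nt.
Frame 3: CGC GAA GAA TGT GAG AAT GTG AAG ATC GAA TGG TAT GTA CGT TTA — no ATG→stop ORF.
Longest: frame 1, positions 37–48, 12 nt = 4 codons = 3 aa. → 12 nucleotides.

12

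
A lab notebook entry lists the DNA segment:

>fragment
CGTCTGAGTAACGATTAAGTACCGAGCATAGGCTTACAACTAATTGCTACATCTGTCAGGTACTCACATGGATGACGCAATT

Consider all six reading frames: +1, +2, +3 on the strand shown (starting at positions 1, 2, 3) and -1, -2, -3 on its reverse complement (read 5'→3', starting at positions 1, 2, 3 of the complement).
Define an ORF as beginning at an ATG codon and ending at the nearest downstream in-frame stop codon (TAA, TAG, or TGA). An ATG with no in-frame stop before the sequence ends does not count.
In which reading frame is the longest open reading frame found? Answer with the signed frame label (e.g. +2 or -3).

-3

Reverse complement (5'→3'): AATTGCGTCATCCATGTGAGTACCTGACAGATGTAGCAATTAGTTGTAAGCCTATGCTCGGTACTTAATCGTTACTCAGACG
Frame +1: CGT CTG AGT AAC GAT TAA GTA CCG AGC ATA GGC TTA CAA CTA ATT GCT ACA TCT GTC AGG TAC TCA CAT GGA TGA CGC AAT — no ATG→stop ORF.
Frame +2: GTC TGA GTA ACG ATT AAG TAC CGA GCA TAG GCT TAC AAC TAA TTG CTA CAT CTG TCA GGT ACT CAC ATG GAT GAC GCA ATT — no ATG→stop ORF.
Frame +3: TCT GAG TAA CGA TTA AGT ACC GAG CAT AGG CTT ACA ACT AAT TGC TAC ATC TGT CAG GTA CTC ACA TGG ATG ACG CAA — no ATG→stop ORF.
Frame -1: AAT TGC GTC ATC CAT GTG AGT ACC TGA CAG ATG TAG CAA TTA GTT GTA AGC CTA TGC TCG GTA CTT AAT CGT TAC TCA GAC — ATG at 31, stop TAG at 34 → 6 nt.
Frame -2: ATT GCG TCA TCC ATG TGA GTA CCT GAC AGA TGT AGC AAT TAG TTG TAA GCC TAT GCT CGG TAC TTA ATC GTT ACT CAG ACG — ATG at 14, stop TGA at 17 → 6 nt.
Frame -3: TTG CGT CAT CCA TGT GAG TAC CTG ACA GAT GTA GCA ATT AGT TGT AAG CCT ATG CTC GGT ACT TAA TCG TTA CTC AGA — ATG at 54, stop TAA at 66 → 15 nt.
Longest ORF is 15 nt in frame -3 (positions 54–68).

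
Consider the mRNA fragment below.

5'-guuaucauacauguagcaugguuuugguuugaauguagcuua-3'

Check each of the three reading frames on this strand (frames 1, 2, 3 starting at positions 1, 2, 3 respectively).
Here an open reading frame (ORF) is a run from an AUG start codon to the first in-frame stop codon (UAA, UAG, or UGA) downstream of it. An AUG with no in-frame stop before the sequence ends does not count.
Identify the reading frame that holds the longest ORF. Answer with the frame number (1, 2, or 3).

3

Frame 1: GUU AUC AUA CAU GUA GCA UGG UUU UGG UUU GAA UGU AGC UUA — no AUG→stop ORF.
Frame 2: UUA UCA UAC AUG UAG CAU GGU UUU GGU UUG AAU GUA GCU — AUG at 11, stop UAG at 14 → 6 nt.
Frame 3: UAU CAU ACA UGU AGC AUG GUU UUG GUU UGA AUG UAG CUU — AUG at 18, stop UGA at 30 → 15 nt; AUG at 33, stop UAG at 36 → 6 nt.
Longest ORF is 15 nt in frame 3 (positions 18–32).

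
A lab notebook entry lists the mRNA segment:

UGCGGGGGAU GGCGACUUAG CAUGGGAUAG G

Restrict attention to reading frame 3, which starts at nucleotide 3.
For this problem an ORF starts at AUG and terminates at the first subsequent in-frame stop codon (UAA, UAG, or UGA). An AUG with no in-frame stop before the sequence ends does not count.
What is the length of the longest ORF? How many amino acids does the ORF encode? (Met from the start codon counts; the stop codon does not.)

3

Frame 3: CGG GGG AUG GCG ACU UAG CAU GGG AUA — AUG at 9, stop UAG at 18 → 12 nt.
Longest: frame 3, positions 9–20, 12 nt = 4 codons = 3 aa. → 3 amino acids.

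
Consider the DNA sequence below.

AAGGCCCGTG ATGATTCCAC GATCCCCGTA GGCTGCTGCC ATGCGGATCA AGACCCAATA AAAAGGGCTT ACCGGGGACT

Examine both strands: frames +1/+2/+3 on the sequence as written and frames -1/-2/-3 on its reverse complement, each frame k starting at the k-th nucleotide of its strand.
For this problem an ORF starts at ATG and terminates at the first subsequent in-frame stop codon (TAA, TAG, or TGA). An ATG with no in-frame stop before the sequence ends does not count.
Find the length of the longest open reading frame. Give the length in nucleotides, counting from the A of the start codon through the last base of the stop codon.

21

Reverse complement (5'→3'): AGTCCCCGGTAAGCCCTTTTTATTGGGTCTTGATCCGCATGGCAGCAGCCTACGGGGATCGTGGAATCATCACGGGCCTT
Frame +1: AAG GCC CGT GAT GAT TCC ACG ATC CCC GTA GGC TGC TGC CAT GCG GAT CAA GAC CCA ATA AAA AGG GCT TAC CGG GGA — no ATG→stop ORF.
Frame +2: AGG CCC GTG ATG ATT CCA CGA TCC CCG TAG GCT GCT GCC ATG CGG ATC AAG ACC CAA TAA AAA GGG CTT ACC GGG GAC — ATG at 11, stop TAG at 29 → 21 nt; ATG at 41, stop TAA at 59 → 21 nt.
Frame +3: GGC CCG TGA TGA TTC CAC GAT CCC CGT AGG CTG CTG CCA TGC GGA TCA AGA CCC AAT AAA AAG GGC TTA CCG GGG ACT — no ATG→stop ORF.
Frame -1: AGT CCC CGG TAA GCC CTT TTT ATT GGG TCT TGA TCC GCA TGG CAG CAG CCT ACG GGG ATC GTG GAA TCA TCA CGG GCC — no ATG→stop ORF.
Frame -2: GTC CCC GGT AAG CCC TTT TTA TTG GGT CTT GAT CCG CAT GGC AGC AGC CTA CGG GGA TCG TGG AAT CAT CAC GGG CCT — no ATG→stop ORF.
Frame -3: TCC CCG GTA AGC CCT TTT TAT TGG GTC TTG ATC CGC ATG GCA GCA GCC TAC GGG GAT CGT GGA ATC ATC ACG GGC CTT — no ATG→stop ORF.
Longest: frame +2, positions 11–31, 21 nt = 7 codons = 6 aa. → 21 nucleotides.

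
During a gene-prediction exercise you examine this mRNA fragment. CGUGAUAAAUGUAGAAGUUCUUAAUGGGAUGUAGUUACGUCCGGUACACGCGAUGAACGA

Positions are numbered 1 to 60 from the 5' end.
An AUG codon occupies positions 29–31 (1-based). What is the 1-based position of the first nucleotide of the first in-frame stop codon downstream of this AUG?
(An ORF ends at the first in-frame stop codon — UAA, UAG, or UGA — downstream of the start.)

32

Codons from position 29: AUG (29–31), UAG (32–34).
UAG is a stop codon; it begins at position 32.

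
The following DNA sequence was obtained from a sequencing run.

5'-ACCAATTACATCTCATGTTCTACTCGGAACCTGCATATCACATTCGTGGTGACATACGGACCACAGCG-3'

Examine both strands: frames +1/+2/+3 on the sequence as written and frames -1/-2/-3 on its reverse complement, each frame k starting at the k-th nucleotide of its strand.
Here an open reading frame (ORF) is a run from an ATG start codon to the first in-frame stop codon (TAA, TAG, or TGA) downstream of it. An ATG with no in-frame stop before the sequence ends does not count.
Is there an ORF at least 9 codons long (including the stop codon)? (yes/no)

Reverse complement (5'→3'): CGCTGTGGTCCGTATGTCACCACGAATGTGATATGCAGGTTCCGAGTAGAACATGAGATGTAATTGGT
Frame +1: ACC AAT TAC ATC TCA TGT TCT ACT CGG AAC CTG CAT ATC ACA TTC GTG GTG ACA TAC GGA CCA CAG — no ATG→stop ORF.
Frame +2: CCA ATT ACA TCT CAT GTT CTA CTC GGA ACC TGC ATA TCA CAT TCG TGG TGA CAT ACG GAC CAC AGC — no ATG→stop ORF.
Frame +3: CAA TTA CAT CTC ATG TTC TAC TCG GAA CCT GCA TAT CAC ATT CGT GGT GAC ATA CGG ACC ACA GCG — no ATG→stop ORF.
Frame -1: CGC TGT GGT CCG TAT GTC ACC ACG AAT GTG ATA TGC AGG TTC CGA GTA GAA CAT GAG ATG TAA TTG — ATG at 58, stop TAA at 61 → 6 nt.
Frame -2: GCT GTG GTC CGT ATG TCA CCA CGA ATG TGA TAT GCA GGT TCC GAG TAG AAC ATG AGA TGT AAT TGG — ATG at 14, stop TGA at 29 → 18 nt; ATG at 26, stop TGA at 29 → 6 nt.
Frame -3: CTG TGG TCC GTA TGT CAC CAC GAA TGT GAT ATG CAG GTT CCG AGT AGA ACA TGA GAT GTA ATT GGT — ATG at 33, stop TGA at 54 → 24 nt.
Largest ORF found is 8 codons < 9, so no.

no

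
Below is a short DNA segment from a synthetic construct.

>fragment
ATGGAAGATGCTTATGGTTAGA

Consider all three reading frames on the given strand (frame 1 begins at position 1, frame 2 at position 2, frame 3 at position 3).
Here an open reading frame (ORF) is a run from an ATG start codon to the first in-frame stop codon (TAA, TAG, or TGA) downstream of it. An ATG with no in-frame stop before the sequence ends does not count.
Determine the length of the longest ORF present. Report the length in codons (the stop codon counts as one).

7

Frame 1: ATG GAA GAT GCT TAT GGT TAG — ATG at 1, stop TAG at 19 → 21 nt.
Frame 2: TGG AAG ATG CTT ATG GTT AGA — no ATG→stop ORF.
Frame 3: GGA AGA TGC TTA TGG TTA — no ATG→stop ORF.
Longest: frame 1, positions 1–21, 21 nt = 7 codons = 6 aa. → 7 codons.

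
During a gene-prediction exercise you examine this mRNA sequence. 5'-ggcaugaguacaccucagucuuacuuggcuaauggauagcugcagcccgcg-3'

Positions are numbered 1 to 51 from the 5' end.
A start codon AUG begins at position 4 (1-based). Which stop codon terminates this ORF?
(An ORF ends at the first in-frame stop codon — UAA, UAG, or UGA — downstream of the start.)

UAG

Codons from position 4: AUG (4–6), AGU (7–9), ACA (10–12), CCU (13–15), CAG (16–18), UCU (19–21), UAC (22–24), UUG (25–27), GCU (28–30), AAU (31–33), GGA (34–36), UAG (37–39).
The first in-frame stop codon is UAG.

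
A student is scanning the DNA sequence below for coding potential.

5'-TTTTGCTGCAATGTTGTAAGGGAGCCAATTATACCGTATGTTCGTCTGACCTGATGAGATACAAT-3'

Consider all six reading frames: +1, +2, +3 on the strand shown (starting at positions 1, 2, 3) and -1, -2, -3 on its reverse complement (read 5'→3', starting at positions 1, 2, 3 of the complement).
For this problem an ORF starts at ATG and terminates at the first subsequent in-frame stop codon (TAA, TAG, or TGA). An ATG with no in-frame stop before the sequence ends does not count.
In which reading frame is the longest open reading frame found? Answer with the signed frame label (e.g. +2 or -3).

Reverse complement (5'→3'): ATTGTATCTCATCAGGTCAGACGAACATACGGTATAATTGGCTCCCTTACAACATTGCAGCAAAA
Frame +1: TTT TGC TGC AAT GTT GTA AGG GAG CCA ATT ATA CCG TAT GTT CGT CTG ACC TGA TGA GAT ACA — no ATG→stop ORF.
Frame +2: TTT GCT GCA ATG TTG TAA GGG AGC CAA TTA TAC CGT ATG TTC GTC TGA CCT GAT GAG ATA CAA — ATG at 11, stop TAA at 17 → 9 nt; ATG at 38, stop TGA at 47 → 12 nt.
Frame +3: TTG CTG CAA TGT TGT AAG GGA GCC AAT TAT ACC GTA TGT TCG TCT GAC CTG ATG AGA TAC AAT — no ATG→stop ORF.
Frame -1: ATT GTA TCT CAT CAG GTC AGA CGA ACA TAC GGT ATA ATT GGC TCC CTT ACA ACA TTG CAG CAA — no ATG→stop ORF.
Frame -2: TTG TAT CTC ATC AGG TCA GAC GAA CAT ACG GTA TAA TTG GCT CCC TTA CAA CAT TGC AGC AAA — no ATG→stop ORF.
Frame -3: TGT ATC TCA TCA GGT CAG ACG AAC ATA CGG TAT AAT TGG CTC CCT TAC AAC ATT GCA GCA AAA — no ATG→stop ORF.
Longest ORF is 12 nt in frame +2 (positions 38–49).

+2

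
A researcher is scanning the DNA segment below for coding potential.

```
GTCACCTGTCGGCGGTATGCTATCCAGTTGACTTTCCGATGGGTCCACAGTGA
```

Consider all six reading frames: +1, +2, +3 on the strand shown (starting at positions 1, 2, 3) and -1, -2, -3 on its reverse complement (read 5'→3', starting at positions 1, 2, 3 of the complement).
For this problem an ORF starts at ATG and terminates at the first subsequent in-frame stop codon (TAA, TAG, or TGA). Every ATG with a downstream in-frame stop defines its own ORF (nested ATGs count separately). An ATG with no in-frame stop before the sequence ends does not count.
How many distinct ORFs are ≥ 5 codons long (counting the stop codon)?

2

Reverse complement (5'→3'): TCACTGTGGACCCATCGGAAAGTCAACTGGATAGCATACCGCCGACAGGTGAC
Frame +1: GTC ACC TGT CGG CGG TAT GCT ATC CAG TTG ACT TTC CGA TGG GTC CAC AGT — no ATG→stop ORF.
Frame +2: TCA CCT GTC GGC GGT ATG CTA TCC AGT TGA CTT TCC GAT GGG TCC ACA GTG — ATG at 17, stop TGA at 29 → 15 nt.
Frame +3: CAC CTG TCG GCG GTA TGC TAT CCA GTT GAC TTT CCG ATG GGT CCA CAG TGA — ATG at 39, stop TGA at 51 → 15 nt.
Frame -1: TCA CTG TGG ACC CAT CGG AAA GTC AAC TGG ATA GCA TAC CGC CGA CAG GTG — no ATG→stop ORF.
Frame -2: CAC TGT GGA CCC ATC GGA AAG TCA ACT GGA TAG CAT ACC GCC GAC AGG TGA — no ATG→stop ORF.
Frame -3: ACT GTG GAC CCA TCG GAA AGT CAA CTG GAT AGC ATA CCG CCG ACA GGT GAC — no ATG→stop ORF.
ORFs ≥ 5 codons: frame +2 17–31 (5 codons), frame +3 39–53 (5 codons). Count = 2.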